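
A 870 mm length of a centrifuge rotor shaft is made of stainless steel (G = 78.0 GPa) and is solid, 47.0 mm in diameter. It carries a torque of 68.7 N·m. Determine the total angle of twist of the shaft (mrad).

1.60 mrad

J = πd⁴/32 = π(0.0470)⁴/32 = 4.791×10^-7 m⁴.
θ = T·L/(G·J) = 68.70 × 0.870 / (78.0×10⁹ × 4.791×10^-7) = 1.600×10^-3 rad.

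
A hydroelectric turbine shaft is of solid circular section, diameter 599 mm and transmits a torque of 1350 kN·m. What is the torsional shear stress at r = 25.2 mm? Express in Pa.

J = πd⁴/32 = π(0.599)⁴/32 = 0.01264 m⁴.
Shear stress varies linearly with radius: τ = T·r/J = 1.350e6 × 0.0252 / 0.01264 = 2.692×10^6 Pa.

2.69e6 Pa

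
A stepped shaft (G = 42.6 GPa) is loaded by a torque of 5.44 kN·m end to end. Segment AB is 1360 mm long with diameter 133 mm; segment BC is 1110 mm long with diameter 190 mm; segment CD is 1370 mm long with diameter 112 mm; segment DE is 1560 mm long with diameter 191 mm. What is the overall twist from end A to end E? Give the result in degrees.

1.12°

J_AB = π(0.133)⁴/32 = 3.07×10^-5 m⁴; J_BC = π(0.190)⁴/32 = 1.28×10^-4 m⁴; J_CD = π(0.112)⁴/32 = 1.54×10^-5 m⁴; J_DE = π(0.191)⁴/32 = 1.31×10^-4 m⁴.
θ = (T/G)·Σ L_i/J_i = (5440/42.6×10⁹)·(1.36/3.07×10^-5 + 1.11/1.28×10^-4 + 1.37/1.54×10^-5 + 1.56/1.31×10^-4) = 0.01961 rad.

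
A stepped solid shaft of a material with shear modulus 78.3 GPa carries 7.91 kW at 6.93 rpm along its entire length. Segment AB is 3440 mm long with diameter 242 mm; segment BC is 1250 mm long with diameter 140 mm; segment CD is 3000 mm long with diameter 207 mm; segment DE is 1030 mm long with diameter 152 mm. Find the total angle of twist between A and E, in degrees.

0.635°

ω = 2π·6.93/60 = 0.7257 rad/s, so T = P/ω = 7.91×10³ / 0.7257 = 10900 N·m.
J_AB = π(0.242)⁴/32 = 3.37×10^-4 m⁴; J_BC = π(0.140)⁴/32 = 3.77×10^-5 m⁴; J_CD = π(0.207)⁴/32 = 1.80×10^-4 m⁴; J_DE = π(0.152)⁴/32 = 5.24×10^-5 m⁴.
θ = (T/G)·Σ L_i/J_i = (10900/78.3×10⁹)·(3.44/3.37×10^-4 + 1.25/3.77×10^-5 + 3.00/1.80×10^-4 + 1.03/5.24×10^-5) = 0.01109 rad.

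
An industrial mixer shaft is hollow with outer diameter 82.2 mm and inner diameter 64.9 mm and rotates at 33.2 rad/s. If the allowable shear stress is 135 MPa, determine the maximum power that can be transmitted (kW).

J = π(d_o⁴ − d_i⁴)/32 = π(0.0822⁴ − 0.0649⁴)/32 = 2.740×10^-6 m⁴.
T_max = τ_allow·J/r = 1.35×10^8 × 2.740×10^-6 / 0.0411 = 9001 N·m.
ω = 33.2 rad/s, so P_max = T_max·ω = 2.988×10^5 W.

299 kW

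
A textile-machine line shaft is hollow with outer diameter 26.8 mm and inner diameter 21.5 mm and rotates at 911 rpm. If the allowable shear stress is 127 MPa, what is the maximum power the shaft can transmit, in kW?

26.8 kW

J = π(d_o⁴ − d_i⁴)/32 = π(0.0268⁴ − 0.0215⁴)/32 = 2.967×10^-8 m⁴.
T_max = τ_allow·J/r = 1.27×10^8 × 2.967×10^-8 / 0.0134 = 281.2 N·m.
ω = 2π·911/60 = 95.40 rad/s, so P_max = T_max·ω = 2.682×10^4 W.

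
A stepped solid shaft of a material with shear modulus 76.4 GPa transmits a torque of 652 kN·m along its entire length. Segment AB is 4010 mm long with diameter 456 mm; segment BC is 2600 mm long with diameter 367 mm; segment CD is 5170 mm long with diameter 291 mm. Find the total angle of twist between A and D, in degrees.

J_AB = π(0.456)⁴/32 = 4.24×10^-3 m⁴; J_BC = π(0.367)⁴/32 = 1.78×10^-3 m⁴; J_CD = π(0.291)⁴/32 = 7.04×10^-4 m⁴.
θ = (T/G)·Σ L_i/J_i = (652000/76.4×10⁹)·(4.01/4.24×10^-3 + 2.60/1.78×10^-3 + 5.17/7.04×10^-4) = 0.08319 rad.

4.77°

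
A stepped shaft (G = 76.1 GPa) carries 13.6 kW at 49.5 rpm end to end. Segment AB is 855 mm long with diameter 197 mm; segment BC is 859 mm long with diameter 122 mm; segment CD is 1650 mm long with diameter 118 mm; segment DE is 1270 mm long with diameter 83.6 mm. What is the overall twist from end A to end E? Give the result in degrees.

ω = 2π·49.5/60 = 5.184 rad/s, so T = P/ω = 13.6×10³ / 5.184 = 2624 N·m.
J_AB = π(0.197)⁴/32 = 1.48×10^-4 m⁴; J_BC = π(0.122)⁴/32 = 2.17×10^-5 m⁴; J_CD = π(0.118)⁴/32 = 1.90×10^-5 m⁴; J_DE = π(0.0836)⁴/32 = 4.80×10^-6 m⁴.
θ = (T/G)·Σ L_i/J_i = (2624/76.1×10⁹)·(0.855/1.48×10^-4 + 0.859/2.17×10^-5 + 1.65/1.90×10^-5 + 1.27/4.80×10^-6) = 0.01368 rad.

0.784°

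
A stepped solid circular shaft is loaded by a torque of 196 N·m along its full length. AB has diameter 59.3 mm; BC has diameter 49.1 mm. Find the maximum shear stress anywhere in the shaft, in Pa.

Under the same torque, τ_max = 16T/(πd³) is largest where d is smallest — segment BC (d = 49.1 mm).
τ_max = 16·196.0/(π·(0.0491)³) = 8.433×10^6 Pa.

8.43e6 Pa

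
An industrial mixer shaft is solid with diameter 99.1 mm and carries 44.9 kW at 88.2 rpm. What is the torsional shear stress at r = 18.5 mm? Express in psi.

1380 psi

ω = 2π·88.2/60 = 9.236 rad/s, so T = P/ω = 44.9×10³ / 9.236 = 4861 N·m.
J = πd⁴/32 = π(0.0991)⁴/32 = 9.469×10^-6 m⁴.
Shear stress varies linearly with radius: τ = T·r/J = 4861 × 0.0185 / 9.469×10^-6 = 9.498×10^6 Pa.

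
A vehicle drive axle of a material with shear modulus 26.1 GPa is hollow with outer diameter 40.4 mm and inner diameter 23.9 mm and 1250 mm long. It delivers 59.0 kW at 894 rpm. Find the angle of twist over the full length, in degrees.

7.54°

ω = 2π·894/60 = 93.62 rad/s, so T = P/ω = 59.0×10³ / 93.62 = 630.2 N·m.
J = π(d_o⁴ − d_i⁴)/32 = π(0.0404⁴ − 0.0239⁴)/32 = 2.295×10^-7 m⁴.
θ = T·L/(G·J) = 630.2 × 1.25 / (26.1×10⁹ × 2.295×10^-7) = 0.1315 rad.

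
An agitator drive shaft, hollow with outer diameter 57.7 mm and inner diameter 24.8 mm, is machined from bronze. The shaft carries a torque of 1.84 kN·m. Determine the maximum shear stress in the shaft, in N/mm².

J = π(d_o⁴ − d_i⁴)/32 = π(0.0577⁴ − 0.0248⁴)/32 = 1.051×10^-6 m⁴.
τ_max = T·r/J = 1840 × 0.0289 / 1.051×10^-6 = 5.051×10^7 Pa.

50.5 N/mm²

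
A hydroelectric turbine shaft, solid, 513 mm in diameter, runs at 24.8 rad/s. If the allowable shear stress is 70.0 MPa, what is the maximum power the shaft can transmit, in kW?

J = πd⁴/32 = π(0.513)⁴/32 = 6.799×10^-3 m⁴.
T_max = τ_allow·J/r = 7.00×10^7 × 6.799×10^-3 / 0.257 = 1.856e6 N·m.
ω = 24.8 rad/s, so P_max = T_max·ω = 4.602×10^7 W.

46000 kW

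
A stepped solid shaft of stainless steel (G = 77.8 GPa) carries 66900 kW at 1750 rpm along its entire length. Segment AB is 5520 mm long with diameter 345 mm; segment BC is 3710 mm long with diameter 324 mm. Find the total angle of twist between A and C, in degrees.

ω = 2π·1750/60 = 183.3 rad/s, so T = P/ω = 66900×10³ / 183.3 = 365100 N·m.
J_AB = π(0.345)⁴/32 = 1.39×10^-3 m⁴; J_BC = π(0.324)⁴/32 = 1.08×10^-3 m⁴.
θ = (T/G)·Σ L_i/J_i = (365100/77.8×10⁹)·(5.52/1.39×10^-3 + 3.71/1.08×10^-3) = 0.03471 rad.

1.99°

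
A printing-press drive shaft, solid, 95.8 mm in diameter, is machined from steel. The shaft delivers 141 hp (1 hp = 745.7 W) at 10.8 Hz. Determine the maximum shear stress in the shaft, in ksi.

1.30 ksi

ω = 2π·10.8 = 67.86 rad/s, so T = P/ω = 141×745.7 / 67.86 = 1549 N·m.
J = πd⁴/32 = π(0.0958)⁴/32 = 8.269×10^-6 m⁴.
τ_max = T·r/J = 1549 × 0.0479 / 8.269×10^-6 = 8.975×10^6 Pa.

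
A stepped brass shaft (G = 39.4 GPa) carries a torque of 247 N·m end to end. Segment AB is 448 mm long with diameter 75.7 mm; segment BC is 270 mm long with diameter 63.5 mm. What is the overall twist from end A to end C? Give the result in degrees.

J_AB = π(0.0757)⁴/32 = 3.22×10^-6 m⁴; J_BC = π(0.0635)⁴/32 = 1.60×10^-6 m⁴.
θ = (T/G)·Σ L_i/J_i = (247.0/39.4×10⁹)·(0.448/3.22×10^-6 + 0.270/1.60×10^-6) = 1.932×10^-3 rad.

0.111°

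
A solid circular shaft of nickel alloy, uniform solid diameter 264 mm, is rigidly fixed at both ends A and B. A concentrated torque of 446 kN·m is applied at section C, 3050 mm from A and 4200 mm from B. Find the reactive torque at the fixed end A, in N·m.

258000 N·m

With uniform GJ and both ends fixed, compatibility θ_AC = θ_CB gives T_A·a = T_B·b, together with T_A + T_B = T₀.
T_A = T₀·b/(a+b) = 446000·4200/7250 = 258400 N·m; T_B = 187600 N·m.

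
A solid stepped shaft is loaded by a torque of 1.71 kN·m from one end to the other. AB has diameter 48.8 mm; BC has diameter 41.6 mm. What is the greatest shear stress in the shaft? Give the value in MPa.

Under the same torque, τ_max = 16T/(πd³) is largest where d is smallest — segment BC (d = 41.6 mm).
τ_max = 16·1710/(π·(0.0416)³) = 1.210×10^8 Pa.

121 MPa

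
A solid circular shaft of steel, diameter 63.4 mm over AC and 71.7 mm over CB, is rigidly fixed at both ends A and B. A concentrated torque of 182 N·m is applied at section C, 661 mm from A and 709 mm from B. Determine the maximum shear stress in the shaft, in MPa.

1.52 MPa

Compatibility: T_A·a/J_AC = T_B·b/J_CB with T_A + T_B = T₀.
J_AC = 1.59×10^-6 m⁴, J_CB = 2.59×10^-6 m⁴, so T_A = T₀·(J_AC/a)/((J_AC/a)+(J_CB/b)) = 72.08 N·m, T_B = 109.9 N·m.
τ in each portion: τ_AC = 1.44×10^6 Pa, τ_CB = 1.52×10^6 Pa; maximum is in CB.
τ_max = T_CB·r/J = 109.9·0.0358/2.59×10^-6 = 1.519×10^6 Pa.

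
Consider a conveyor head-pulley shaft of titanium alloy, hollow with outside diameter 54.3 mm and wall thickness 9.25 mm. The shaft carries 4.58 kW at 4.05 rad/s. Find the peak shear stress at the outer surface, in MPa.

ω = 4.05 rad/s, so T = P/ω = 4.58×10³ / 4.050 = 1131 N·m.
J = π(d_o⁴ − d_i⁴)/32 = π(0.0543⁴ − 0.0358⁴)/32 = 6.922×10^-7 m⁴.
τ_max = T·r/J = 1131 × 0.0271 / 6.922×10^-7 = 4.435×10^7 Pa.

44.4 MPa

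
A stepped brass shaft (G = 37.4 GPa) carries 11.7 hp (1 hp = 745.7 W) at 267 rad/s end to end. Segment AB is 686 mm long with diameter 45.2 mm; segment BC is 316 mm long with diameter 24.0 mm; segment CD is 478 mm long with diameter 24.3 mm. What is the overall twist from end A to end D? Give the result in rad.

0.0221 rad

ω = 267 rad/s, so T = P/ω = 11.7×745.7 / 267.0 = 32.68 N·m.
J_AB = π(0.0452)⁴/32 = 4.10×10^-7 m⁴; J_BC = π(0.0240)⁴/32 = 3.26×10^-8 m⁴; J_CD = π(0.0243)⁴/32 = 3.42×10^-8 m⁴.
θ = (T/G)·Σ L_i/J_i = (32.68/37.4×10⁹)·(0.686/4.10×10^-7 + 0.316/3.26×10^-8 + 0.478/3.42×10^-8) = 0.02214 rad.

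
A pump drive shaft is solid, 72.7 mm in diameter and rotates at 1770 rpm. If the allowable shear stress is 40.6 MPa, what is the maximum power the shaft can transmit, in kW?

J = πd⁴/32 = π(0.0727)⁴/32 = 2.742×10^-6 m⁴.
T_max = τ_allow·J/r = 4.06×10^7 × 2.742×10^-6 / 0.0364 = 3063 N·m.
ω = 2π·1770/60 = 185.4 rad/s, so P_max = T_max·ω = 5.678×10^5 W.

568 kW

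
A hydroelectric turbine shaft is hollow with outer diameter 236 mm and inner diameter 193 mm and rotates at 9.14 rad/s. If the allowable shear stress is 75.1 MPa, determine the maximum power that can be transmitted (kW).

J = π(d_o⁴ − d_i⁴)/32 = π(0.236⁴ − 0.193⁴)/32 = 1.683×10^-4 m⁴.
T_max = τ_allow·J/r = 7.51×10^7 × 1.683×10^-4 / 0.118 = 107100 N·m.
ω = 9.14 rad/s, so P_max = T_max·ω = 9.792×10^5 W.

979 kW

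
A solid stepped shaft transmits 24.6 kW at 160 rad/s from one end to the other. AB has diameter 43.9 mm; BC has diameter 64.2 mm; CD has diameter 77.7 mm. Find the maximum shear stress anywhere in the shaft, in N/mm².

9.26 N/mm²

ω = 160 rad/s, so T = P/ω = 24.6×10³ / 160.0 = 153.8 N·m.
Under the same torque, τ_max = 16T/(πd³) is largest where d is smallest — segment AB (d = 43.9 mm).
τ_max = 16·153.8/(π·(0.0439)³) = 9.255×10^6 Pa.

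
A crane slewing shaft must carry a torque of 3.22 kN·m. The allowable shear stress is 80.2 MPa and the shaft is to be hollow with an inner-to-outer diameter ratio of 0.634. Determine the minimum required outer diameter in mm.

For a hollow shaft with d_i/d_o = 0.634: τ_max = 16T/(π d_o³ (1−k⁴)), so d_o = [16T/(π τ_allow (1−k⁴))]^(1/3) = [16·3220/(π·8.02×10^7·0.8384)]^(1/3) = 0.06248 m.

62.5 mm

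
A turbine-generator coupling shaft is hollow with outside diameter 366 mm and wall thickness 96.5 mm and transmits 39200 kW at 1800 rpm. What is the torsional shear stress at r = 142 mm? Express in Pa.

ω = 2π·1800/60 = 188.5 rad/s, so T = P/ω = 39200×10³ / 188.5 = 208000 N·m.
J = π(d_o⁴ − d_i⁴)/32 = π(0.366⁴ − 0.173⁴)/32 = 1.674×10^-3 m⁴.
Shear stress varies linearly with radius: τ = T·r/J = 208000 × 0.142 / 1.674×10^-3 = 1.764×10^7 Pa.

1.76e7 Pa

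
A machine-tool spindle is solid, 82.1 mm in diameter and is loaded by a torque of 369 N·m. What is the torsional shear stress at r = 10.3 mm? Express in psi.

124 psi

J = πd⁴/32 = π(0.0821)⁴/32 = 4.460×10^-6 m⁴.
Shear stress varies linearly with radius: τ = T·r/J = 369.0 × 0.0103 / 4.460×10^-6 = 8.521×10^5 Pa.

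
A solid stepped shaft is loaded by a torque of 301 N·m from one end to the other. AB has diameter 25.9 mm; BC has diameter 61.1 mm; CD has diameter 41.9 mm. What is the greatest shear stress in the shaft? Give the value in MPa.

Under the same torque, τ_max = 16T/(πd³) is largest where d is smallest — segment AB (d = 25.9 mm).
τ_max = 16·301.0/(π·(0.0259)³) = 8.823×10^7 Pa.

88.2 MPa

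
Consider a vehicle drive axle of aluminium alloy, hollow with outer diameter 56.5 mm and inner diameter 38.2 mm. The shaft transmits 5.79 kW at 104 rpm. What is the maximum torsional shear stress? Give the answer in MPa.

ω = 2π·104/60 = 10.89 rad/s, so T = P/ω = 5.79×10³ / 10.89 = 531.6 N·m.
J = π(d_o⁴ − d_i⁴)/32 = π(0.0565⁴ − 0.0382⁴)/32 = 7.914×10^-7 m⁴.
τ_max = T·r/J = 531.6 × 0.0283 / 7.914×10^-7 = 1.898×10^7 Pa.

19.0 MPa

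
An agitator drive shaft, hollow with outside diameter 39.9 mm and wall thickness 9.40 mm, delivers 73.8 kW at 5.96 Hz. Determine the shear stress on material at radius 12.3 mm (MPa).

106 MPa

ω = 2π·5.96 = 37.45 rad/s, so T = P/ω = 73.8×10³ / 37.45 = 1971 N·m.
J = π(d_o⁴ − d_i⁴)/32 = π(0.0399⁴ − 0.0211⁴)/32 = 2.294×10^-7 m⁴.
Shear stress varies linearly with radius: τ = T·r/J = 1971 × 0.0123 / 2.294×10^-7 = 1.057×10^8 Pa.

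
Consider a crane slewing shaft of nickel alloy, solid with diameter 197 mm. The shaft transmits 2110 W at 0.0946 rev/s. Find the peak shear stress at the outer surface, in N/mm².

ω = 2π·0.0946 = 0.5944 rad/s, so T = P/ω = 2110 / 0.5944 = 3550 N·m.
J = πd⁴/32 = π(0.197)⁴/32 = 1.479×10^-4 m⁴.
τ_max = T·r/J = 3550 × 0.0985 / 1.479×10^-4 = 2.365×10^6 Pa.

2.36 N/mm²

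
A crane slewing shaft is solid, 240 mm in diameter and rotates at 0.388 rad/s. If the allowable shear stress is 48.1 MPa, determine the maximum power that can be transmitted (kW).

50.7 kW

J = πd⁴/32 = π(0.240)⁴/32 = 3.257×10^-4 m⁴.
T_max = τ_allow·J/r = 4.81×10^7 × 3.257×10^-4 / 0.120 = 130600 N·m.
ω = 0.388 rad/s, so P_max = T_max·ω = 5.066×10^4 W.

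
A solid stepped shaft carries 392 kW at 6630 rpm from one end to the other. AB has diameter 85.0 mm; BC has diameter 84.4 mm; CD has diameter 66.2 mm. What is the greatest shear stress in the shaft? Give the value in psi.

ω = 2π·6630/60 = 694.3 rad/s, so T = P/ω = 392×10³ / 694.3 = 564.6 N·m.
Under the same torque, τ_max = 16T/(πd³) is largest where d is smallest — segment CD (d = 66.2 mm).
τ_max = 16·564.6/(π·(0.0662)³) = 9.912×10^6 Pa.

1440 psi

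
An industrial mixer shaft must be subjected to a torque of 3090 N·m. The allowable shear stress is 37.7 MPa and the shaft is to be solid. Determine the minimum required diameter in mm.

74.7 mm

For a solid shaft τ_max = 16T/(πd³), so d = (16T/(π τ_allow))^(1/3) = (16·3090/(π·3.77×10^7))^(1/3) = 0.07474 m.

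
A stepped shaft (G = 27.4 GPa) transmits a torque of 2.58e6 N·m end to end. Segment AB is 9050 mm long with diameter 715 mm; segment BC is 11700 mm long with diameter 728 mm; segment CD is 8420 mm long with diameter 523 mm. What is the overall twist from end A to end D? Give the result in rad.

0.181 rad

J_AB = π(0.715)⁴/32 = 0.0257 m⁴; J_BC = π(0.728)⁴/32 = 0.0276 m⁴; J_CD = π(0.523)⁴/32 = 7.35×10^-3 m⁴.
θ = (T/G)·Σ L_i/J_i = (2.580e6/27.4×10⁹)·(9.05/0.0257 + 11.7/0.0276 + 8.42/7.35×10^-3) = 0.1811 rad.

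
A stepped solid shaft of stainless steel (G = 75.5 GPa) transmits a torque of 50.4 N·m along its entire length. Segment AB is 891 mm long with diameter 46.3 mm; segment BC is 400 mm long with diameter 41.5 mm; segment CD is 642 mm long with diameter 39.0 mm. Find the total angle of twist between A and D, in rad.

0.00412 rad

J_AB = π(0.0463)⁴/32 = 4.51×10^-7 m⁴; J_BC = π(0.0415)⁴/32 = 2.91×10^-7 m⁴; J_CD = π(0.0390)⁴/32 = 2.27×10^-7 m⁴.
θ = (T/G)·Σ L_i/J_i = (50.40/75.5×10⁹)·(0.891/4.51×10^-7 + 0.400/2.91×10^-7 + 0.642/2.27×10^-7) = 4.122×10^-3 rad.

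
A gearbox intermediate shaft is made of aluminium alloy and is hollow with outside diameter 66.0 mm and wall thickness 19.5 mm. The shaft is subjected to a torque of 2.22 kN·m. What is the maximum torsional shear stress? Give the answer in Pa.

4.05e7 Pa

J = π(d_o⁴ − d_i⁴)/32 = π(0.0660⁴ − 0.0270⁴)/32 = 1.811×10^-6 m⁴.
τ_max = T·r/J = 2220 × 0.0330 / 1.811×10^-6 = 4.046×10^7 Pa.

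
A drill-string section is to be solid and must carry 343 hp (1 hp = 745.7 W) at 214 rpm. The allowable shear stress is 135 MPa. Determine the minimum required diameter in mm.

75.5 mm

ω = 2π·214/60 = 22.41 rad/s, so T = P/ω = 343×745.7 / 22.41 = 11410 N·m.
For a solid shaft τ_max = 16T/(πd³), so d = (16T/(π τ_allow))^(1/3) = (16·11410/(π·1.35×10^8))^(1/3) = 0.07551 m.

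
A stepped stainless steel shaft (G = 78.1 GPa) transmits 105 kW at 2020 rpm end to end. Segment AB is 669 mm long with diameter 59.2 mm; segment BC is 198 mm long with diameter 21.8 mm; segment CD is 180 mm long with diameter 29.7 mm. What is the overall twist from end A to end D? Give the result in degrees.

4.31°

ω = 2π·2020/60 = 211.5 rad/s, so T = P/ω = 105×10³ / 211.5 = 496.4 N·m.
J_AB = π(0.0592)⁴/32 = 1.21×10^-6 m⁴; J_BC = π(0.0218)⁴/32 = 2.22×10^-8 m⁴; J_CD = π(0.0297)⁴/32 = 7.64×10^-8 m⁴.
θ = (T/G)·Σ L_i/J_i = (496.4/78.1×10⁹)·(0.669/1.21×10^-6 + 0.198/2.22×10^-8 + 0.180/7.64×10^-8) = 0.07526 rad.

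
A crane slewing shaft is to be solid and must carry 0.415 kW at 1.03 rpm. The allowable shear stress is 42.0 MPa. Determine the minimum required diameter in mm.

ω = 2π·1.03/60 = 0.1079 rad/s, so T = P/ω = 0.415×10³ / 0.1079 = 3848 N·m.
For a solid shaft τ_max = 16T/(πd³), so d = (16T/(π τ_allow))^(1/3) = (16·3848/(π·4.20×10^7))^(1/3) = 0.07756 m.

77.6 mm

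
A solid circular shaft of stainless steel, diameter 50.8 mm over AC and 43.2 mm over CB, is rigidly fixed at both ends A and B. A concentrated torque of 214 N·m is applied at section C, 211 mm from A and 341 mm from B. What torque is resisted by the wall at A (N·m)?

Compatibility: T_A·a/J_AC = T_B·b/J_CB with T_A + T_B = T₀.
J_AC = 6.54×10^-7 m⁴, J_CB = 3.42×10^-7 m⁴, so T_A = T₀·(J_AC/a)/((J_AC/a)+(J_CB/b)) = 161.7 N·m, T_B = 52.32 N·m.

162 N·m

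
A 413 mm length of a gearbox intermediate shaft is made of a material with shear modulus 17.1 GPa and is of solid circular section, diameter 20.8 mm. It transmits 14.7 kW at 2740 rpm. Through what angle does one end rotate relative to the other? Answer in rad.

ω = 2π·2740/60 = 286.9 rad/s, so T = P/ω = 14.7×10³ / 286.9 = 51.23 N·m.
J = πd⁴/32 = π(0.0208)⁴/32 = 1.838×10^-8 m⁴.
θ = T·L/(G·J) = 51.23 × 0.413 / (17.1×10⁹ × 1.838×10^-8) = 0.06733 rad.

0.0673 rad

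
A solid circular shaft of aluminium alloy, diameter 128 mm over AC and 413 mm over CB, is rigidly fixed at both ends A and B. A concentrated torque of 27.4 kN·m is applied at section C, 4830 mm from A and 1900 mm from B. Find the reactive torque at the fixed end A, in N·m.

99.1 N·m

Compatibility: T_A·a/J_AC = T_B·b/J_CB with T_A + T_B = T₀.
J_AC = 2.64×10^-5 m⁴, J_CB = 2.86×10^-3 m⁴, so T_A = T₀·(J_AC/a)/((J_AC/a)+(J_CB/b)) = 99.09 N·m, T_B = 27300 N·m.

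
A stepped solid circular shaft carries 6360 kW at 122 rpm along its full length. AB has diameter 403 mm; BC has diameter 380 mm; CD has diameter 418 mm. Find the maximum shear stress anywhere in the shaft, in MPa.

46.2 MPa

ω = 2π·122/60 = 12.78 rad/s, so T = P/ω = 6360×10³ / 12.78 = 497800 N·m.
Under the same torque, τ_max = 16T/(πd³) is largest where d is smallest — segment BC (d = 380 mm).
τ_max = 16·497800/(π·(0.380)³) = 4.620×10^7 Pa.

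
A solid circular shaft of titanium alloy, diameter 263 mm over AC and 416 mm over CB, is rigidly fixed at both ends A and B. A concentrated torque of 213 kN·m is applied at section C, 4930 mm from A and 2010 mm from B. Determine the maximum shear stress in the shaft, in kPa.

14100 kPa

Compatibility: T_A·a/J_AC = T_B·b/J_CB with T_A + T_B = T₀.
J_AC = 4.70×10^-4 m⁴, J_CB = 2.94×10^-3 m⁴, so T_A = T₀·(J_AC/a)/((J_AC/a)+(J_CB/b)) = 13020 N·m, T_B = 200000 N·m.
τ in each portion: τ_AC = 3.65×10^6 Pa, τ_CB = 1.41×10^7 Pa; maximum is in CB.
τ_max = T_CB·r/J = 200000·0.208/2.94×10^-3 = 1.415×10^7 Pa.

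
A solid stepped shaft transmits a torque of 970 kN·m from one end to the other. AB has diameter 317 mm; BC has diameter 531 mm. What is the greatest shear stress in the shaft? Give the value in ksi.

22.5 ksi

Under the same torque, τ_max = 16T/(πd³) is largest where d is smallest — segment AB (d = 317 mm).
τ_max = 16·970000/(π·(0.317)³) = 1.551×10^8 Pa.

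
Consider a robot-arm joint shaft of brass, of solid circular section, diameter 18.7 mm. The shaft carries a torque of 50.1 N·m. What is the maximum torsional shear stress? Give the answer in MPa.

J = πd⁴/32 = π(0.0187)⁴/32 = 1.201×10^-8 m⁴.
τ_max = T·r/J = 50.10 × 0.00935 / 1.201×10^-8 = 3.902×10^7 Pa.

39.0 MPa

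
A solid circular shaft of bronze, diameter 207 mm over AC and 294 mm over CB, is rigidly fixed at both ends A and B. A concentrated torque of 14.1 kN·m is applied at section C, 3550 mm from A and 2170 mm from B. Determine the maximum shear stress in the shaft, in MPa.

2.46 MPa

Compatibility: T_A·a/J_AC = T_B·b/J_CB with T_A + T_B = T₀.
J_AC = 1.80×10^-4 m⁴, J_CB = 7.33×10^-4 m⁴, so T_A = T₀·(J_AC/a)/((J_AC/a)+(J_CB/b)) = 1841 N·m, T_B = 12260 N·m.
τ in each portion: τ_AC = 1.06×10^6 Pa, τ_CB = 2.46×10^6 Pa; maximum is in CB.
τ_max = T_CB·r/J = 12260·0.147/7.33×10^-4 = 2.457×10^6 Pa.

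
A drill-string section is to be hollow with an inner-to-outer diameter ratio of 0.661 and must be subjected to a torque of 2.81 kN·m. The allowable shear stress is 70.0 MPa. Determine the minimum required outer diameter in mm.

63.2 mm

For a hollow shaft with d_i/d_o = 0.661: τ_max = 16T/(π d_o³ (1−k⁴)), so d_o = [16T/(π τ_allow (1−k⁴))]^(1/3) = [16·2810/(π·7.00×10^7·0.8091)]^(1/3) = 0.06322 m.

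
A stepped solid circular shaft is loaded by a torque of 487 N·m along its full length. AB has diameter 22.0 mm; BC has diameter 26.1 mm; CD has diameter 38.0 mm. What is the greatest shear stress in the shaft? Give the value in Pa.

2.33e8 Pa

Under the same torque, τ_max = 16T/(πd³) is largest where d is smallest — segment AB (d = 22.0 mm).
τ_max = 16·487.0/(π·(0.0220)³) = 2.329×10^8 Pa.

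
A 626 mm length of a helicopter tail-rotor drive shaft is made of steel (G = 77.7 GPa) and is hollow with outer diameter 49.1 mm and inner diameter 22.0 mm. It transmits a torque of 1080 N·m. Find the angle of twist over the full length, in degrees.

J = π(d_o⁴ − d_i⁴)/32 = π(0.0491⁴ − 0.0220⁴)/32 = 5.476×10^-7 m⁴.
θ = T·L/(G·J) = 1080 × 0.626 / (77.7×10⁹ × 5.476×10^-7) = 0.01589 rad.

0.910°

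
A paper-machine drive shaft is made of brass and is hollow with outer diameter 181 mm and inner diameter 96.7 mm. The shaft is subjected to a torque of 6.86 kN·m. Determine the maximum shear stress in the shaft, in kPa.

6410 kPa

J = π(d_o⁴ − d_i⁴)/32 = π(0.181⁴ − 0.0967⁴)/32 = 9.679×10^-5 m⁴.
τ_max = T·r/J = 6860 × 0.0905 / 9.679×10^-5 = 6.415×10^6 Pa.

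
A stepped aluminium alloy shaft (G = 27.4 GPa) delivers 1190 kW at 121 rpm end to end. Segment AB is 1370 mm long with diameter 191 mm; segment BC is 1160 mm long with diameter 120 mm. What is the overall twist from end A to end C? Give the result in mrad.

231 mrad

ω = 2π·121/60 = 12.67 rad/s, so T = P/ω = 1190×10³ / 12.67 = 93910 N·m.
J_AB = π(0.191)⁴/32 = 1.31×10^-4 m⁴; J_BC = π(0.120)⁴/32 = 2.04×10^-5 m⁴.
θ = (T/G)·Σ L_i/J_i = (93910/27.4×10⁹)·(1.37/1.31×10^-4 + 1.16/2.04×10^-5) = 0.2312 rad.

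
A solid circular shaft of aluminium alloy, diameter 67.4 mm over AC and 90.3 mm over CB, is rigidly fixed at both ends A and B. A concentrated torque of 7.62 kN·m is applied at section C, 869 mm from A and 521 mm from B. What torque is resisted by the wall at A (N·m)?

1200 N·m

Compatibility: T_A·a/J_AC = T_B·b/J_CB with T_A + T_B = T₀.
J_AC = 2.03×10^-6 m⁴, J_CB = 6.53×10^-6 m⁴, so T_A = T₀·(J_AC/a)/((J_AC/a)+(J_CB/b)) = 1195 N·m, T_B = 6425 N·m.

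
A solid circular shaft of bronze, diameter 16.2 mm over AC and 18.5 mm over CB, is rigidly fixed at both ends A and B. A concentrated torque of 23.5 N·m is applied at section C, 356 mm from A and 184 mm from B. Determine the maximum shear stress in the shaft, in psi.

Compatibility: T_A·a/J_AC = T_B·b/J_CB with T_A + T_B = T₀.
J_AC = 6.76×10^-9 m⁴, J_CB = 1.15×10^-8 m⁴, so T_A = T₀·(J_AC/a)/((J_AC/a)+(J_CB/b)) = 5.477 N·m, T_B = 18.02 N·m.
τ in each portion: τ_AC = 6.56×10^6 Pa, τ_CB = 1.45×10^7 Pa; maximum is in CB.
τ_max = T_CB·r/J = 18.02·0.00925/1.15×10^-8 = 1.450×10^7 Pa.

2100 psi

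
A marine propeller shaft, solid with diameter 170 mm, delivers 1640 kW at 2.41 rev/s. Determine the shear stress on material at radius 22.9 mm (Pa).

3.02e7 Pa

ω = 2π·2.41 = 15.14 rad/s, so T = P/ω = 1640×10³ / 15.14 = 108300 N·m.
J = πd⁴/32 = π(0.170)⁴/32 = 8.200×10^-5 m⁴.
Shear stress varies linearly with radius: τ = T·r/J = 108300 × 0.0229 / 8.200×10^-5 = 3.025×10^7 Pa.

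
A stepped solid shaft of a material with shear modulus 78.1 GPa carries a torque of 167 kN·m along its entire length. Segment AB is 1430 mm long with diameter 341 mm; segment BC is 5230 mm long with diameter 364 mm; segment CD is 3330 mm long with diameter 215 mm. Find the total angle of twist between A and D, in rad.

0.0427 rad

J_AB = π(0.341)⁴/32 = 1.33×10^-3 m⁴; J_BC = π(0.364)⁴/32 = 1.72×10^-3 m⁴; J_CD = π(0.215)⁴/32 = 2.10×10^-4 m⁴.
θ = (T/G)·Σ L_i/J_i = (167000/78.1×10⁹)·(1.43/1.33×10^-3 + 5.23/1.72×10^-3 + 3.33/2.10×10^-4) = 0.04274 rad.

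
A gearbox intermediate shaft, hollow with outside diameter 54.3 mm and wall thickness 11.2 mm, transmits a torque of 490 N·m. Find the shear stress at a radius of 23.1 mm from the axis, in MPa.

J = π(d_o⁴ − d_i⁴)/32 = π(0.0543⁴ − 0.0319⁴)/32 = 7.518×10^-7 m⁴.
Shear stress varies linearly with radius: τ = T·r/J = 490.0 × 0.0231 / 7.518×10^-7 = 1.506×10^7 Pa.

15.1 MPa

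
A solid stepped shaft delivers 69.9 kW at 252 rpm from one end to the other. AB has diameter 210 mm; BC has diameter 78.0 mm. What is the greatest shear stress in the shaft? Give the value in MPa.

ω = 2π·252/60 = 26.39 rad/s, so T = P/ω = 69.9×10³ / 26.39 = 2649 N·m.
Under the same torque, τ_max = 16T/(πd³) is largest where d is smallest — segment BC (d = 78.0 mm).
τ_max = 16·2649/(π·(0.0780)³) = 2.843×10^7 Pa.

28.4 MPa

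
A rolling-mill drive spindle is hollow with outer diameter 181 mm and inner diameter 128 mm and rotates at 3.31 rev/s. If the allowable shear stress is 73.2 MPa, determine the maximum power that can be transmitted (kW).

J = π(d_o⁴ − d_i⁴)/32 = π(0.181⁴ − 0.128⁴)/32 = 7.902×10^-5 m⁴.
T_max = τ_allow·J/r = 7.32×10^7 × 7.902×10^-5 / 0.0905 = 63910 N·m.
ω = 2π·3.31 = 20.80 rad/s, so P_max = T_max·ω = 1.329×10^6 W.

1330 kW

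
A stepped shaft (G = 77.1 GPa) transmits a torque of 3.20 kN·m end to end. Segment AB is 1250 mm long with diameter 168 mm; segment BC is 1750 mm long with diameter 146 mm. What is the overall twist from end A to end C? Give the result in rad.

J_AB = π(0.168)⁴/32 = 7.82×10^-5 m⁴; J_BC = π(0.146)⁴/32 = 4.46×10^-5 m⁴.
θ = (T/G)·Σ L_i/J_i = (3200/77.1×10⁹)·(1.25/7.82×10^-5 + 1.75/4.46×10^-5) = 2.292×10^-3 rad.

0.00229 rad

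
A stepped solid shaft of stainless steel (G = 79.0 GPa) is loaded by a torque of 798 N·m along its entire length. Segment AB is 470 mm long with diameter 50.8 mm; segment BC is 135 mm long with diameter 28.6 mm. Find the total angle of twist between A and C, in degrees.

J_AB = π(0.0508)⁴/32 = 6.54×10^-7 m⁴; J_BC = π(0.0286)⁴/32 = 6.57×10^-8 m⁴.
θ = (T/G)·Σ L_i/J_i = (798.0/79.0×10⁹)·(0.470/6.54×10^-7 + 0.135/6.57×10^-8) = 0.02802 rad.

1.61°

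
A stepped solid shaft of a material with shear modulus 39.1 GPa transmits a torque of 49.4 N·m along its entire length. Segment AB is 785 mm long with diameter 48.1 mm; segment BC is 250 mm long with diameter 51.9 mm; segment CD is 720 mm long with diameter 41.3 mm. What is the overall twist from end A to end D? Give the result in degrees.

J_AB = π(0.0481)⁴/32 = 5.26×10^-7 m⁴; J_BC = π(0.0519)⁴/32 = 7.12×10^-7 m⁴; J_CD = π(0.0413)⁴/32 = 2.86×10^-7 m⁴.
θ = (T/G)·Σ L_i/J_i = (49.40/39.1×10⁹)·(0.785/5.26×10^-7 + 0.250/7.12×10^-7 + 0.720/2.86×10^-7) = 5.516×10^-3 rad.

0.316°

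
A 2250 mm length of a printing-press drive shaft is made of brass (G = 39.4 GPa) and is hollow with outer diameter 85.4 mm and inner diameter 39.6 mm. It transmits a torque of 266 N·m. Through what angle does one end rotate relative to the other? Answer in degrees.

J = π(d_o⁴ − d_i⁴)/32 = π(0.0854⁴ − 0.0396⁴)/32 = 4.981×10^-6 m⁴.
θ = T·L/(G·J) = 266.0 × 2.25 / (39.4×10⁹ × 4.981×10^-6) = 3.050×10^-3 rad.

0.175°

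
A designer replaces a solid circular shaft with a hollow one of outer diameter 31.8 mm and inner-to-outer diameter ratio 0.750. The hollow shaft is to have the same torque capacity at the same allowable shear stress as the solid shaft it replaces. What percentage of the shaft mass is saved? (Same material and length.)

Equal τ_max and T ⇒ the solid shaft needs d_s³ = d_o³(1−k⁴), so d_s = 31.8·(1−0.750⁴)^(1/3) = 28.01 mm.
Area ratio A_h/A_s = d_o²(1−k²)/d_s² = (1−k²)/(1−k⁴)^(2/3) = 0.5638.
Mass saving = 1 − 0.5638 = 43.6 %.

43.6 %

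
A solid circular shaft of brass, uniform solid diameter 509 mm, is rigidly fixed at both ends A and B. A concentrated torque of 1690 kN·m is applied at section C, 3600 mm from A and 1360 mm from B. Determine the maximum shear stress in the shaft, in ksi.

With uniform GJ and both ends fixed, compatibility θ_AC = θ_CB gives T_A·a = T_B·b, together with T_A + T_B = T₀.
T_A = T₀·b/(a+b) = 1.690e6·1360/4960 = 463400 N·m; T_B = 1.227e6 N·m.
τ in each portion: τ_AC = 1.79×10^7 Pa, τ_CB = 4.74×10^7 Pa; maximum is in CB.
τ_max = T_CB·r/J = 1.227e6·0.255/6.59×10^-3 = 4.737×10^7 Pa.

6.87 ksi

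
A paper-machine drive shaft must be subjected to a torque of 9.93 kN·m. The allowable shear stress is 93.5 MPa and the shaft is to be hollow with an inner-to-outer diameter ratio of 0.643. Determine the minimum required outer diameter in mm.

86.7 mm

For a hollow shaft with d_i/d_o = 0.643: τ_max = 16T/(π d_o³ (1−k⁴)), so d_o = [16T/(π τ_allow (1−k⁴))]^(1/3) = [16·9930/(π·9.35×10^7·0.8291)]^(1/3) = 0.08673 m.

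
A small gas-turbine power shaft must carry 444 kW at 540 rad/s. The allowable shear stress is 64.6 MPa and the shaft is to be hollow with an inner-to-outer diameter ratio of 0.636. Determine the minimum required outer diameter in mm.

ω = 540 rad/s, so T = P/ω = 444×10³ / 540.0 = 822.2 N·m.
For a hollow shaft with d_i/d_o = 0.636: τ_max = 16T/(π d_o³ (1−k⁴)), so d_o = [16T/(π τ_allow (1−k⁴))]^(1/3) = [16·822.2/(π·6.46×10^7·0.8364)]^(1/3) = 0.04264 m.

42.6 mm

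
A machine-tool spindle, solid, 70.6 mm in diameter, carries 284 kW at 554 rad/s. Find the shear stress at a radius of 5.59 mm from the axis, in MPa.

1.17 MPa

ω = 554 rad/s, so T = P/ω = 284×10³ / 554.0 = 512.6 N·m.
J = πd⁴/32 = π(0.0706)⁴/32 = 2.439×10^-6 m⁴.
Shear stress varies linearly with radius: τ = T·r/J = 512.6 × 0.00559 / 2.439×10^-6 = 1.175×10^6 Pa.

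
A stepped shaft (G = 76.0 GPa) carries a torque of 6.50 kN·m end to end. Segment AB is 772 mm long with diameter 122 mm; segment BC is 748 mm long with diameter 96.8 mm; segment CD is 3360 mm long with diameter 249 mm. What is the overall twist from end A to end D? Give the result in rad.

0.0112 rad

J_AB = π(0.122)⁴/32 = 2.17×10^-5 m⁴; J_BC = π(0.0968)⁴/32 = 8.62×10^-6 m⁴; J_CD = π(0.249)⁴/32 = 3.77×10^-4 m⁴.
θ = (T/G)·Σ L_i/J_i = (6500/76.0×10⁹)·(0.772/2.17×10^-5 + 0.748/8.62×10^-6 + 3.36/3.77×10^-4) = 0.01122 rad.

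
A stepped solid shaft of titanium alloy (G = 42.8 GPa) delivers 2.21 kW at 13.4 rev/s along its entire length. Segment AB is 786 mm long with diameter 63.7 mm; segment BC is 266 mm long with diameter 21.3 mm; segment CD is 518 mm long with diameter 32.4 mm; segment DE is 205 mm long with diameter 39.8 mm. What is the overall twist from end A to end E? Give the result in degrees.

ω = 2π·13.4 = 84.19 rad/s, so T = P/ω = 2.21×10³ / 84.19 = 26.25 N·m.
J_AB = π(0.0637)⁴/32 = 1.62×10^-6 m⁴; J_BC = π(0.0213)⁴/32 = 2.02×10^-8 m⁴; J_CD = π(0.0324)⁴/32 = 1.08×10^-7 m⁴; J_DE = π(0.0398)⁴/32 = 2.46×10^-7 m⁴.
θ = (T/G)·Σ L_i/J_i = (26.25/42.8×10⁹)·(0.786/1.62×10^-6 + 0.266/2.02×10^-8 + 0.518/1.08×10^-7 + 0.205/2.46×10^-7) = 0.01182 rad.

0.677°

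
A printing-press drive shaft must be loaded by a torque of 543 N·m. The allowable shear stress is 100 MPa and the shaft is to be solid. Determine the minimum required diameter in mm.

For a solid shaft τ_max = 16T/(πd³), so d = (16T/(π τ_allow))^(1/3) = (16·543.0/(π·1.00×10^8))^(1/3) = 0.03024 m.

30.2 mm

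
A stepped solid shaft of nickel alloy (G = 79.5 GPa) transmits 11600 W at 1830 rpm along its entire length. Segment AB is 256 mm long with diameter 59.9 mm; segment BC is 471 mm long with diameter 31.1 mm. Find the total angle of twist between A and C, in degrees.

ω = 2π·1830/60 = 191.6 rad/s, so T = P/ω = 11600 / 191.6 = 60.53 N·m.
J_AB = π(0.0599)⁴/32 = 1.26×10^-6 m⁴; J_BC = π(0.0311)⁴/32 = 9.18×10^-8 m⁴.
θ = (T/G)·Σ L_i/J_i = (60.53/79.5×10⁹)·(0.256/1.26×10^-6 + 0.471/9.18×10^-8) = 4.059×10^-3 rad.

0.233°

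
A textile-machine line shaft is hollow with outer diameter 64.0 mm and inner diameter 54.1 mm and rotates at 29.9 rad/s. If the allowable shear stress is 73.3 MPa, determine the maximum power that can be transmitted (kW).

J = π(d_o⁴ − d_i⁴)/32 = π(0.0640⁴ − 0.0541⁴)/32 = 8.061×10^-7 m⁴.
T_max = τ_allow·J/r = 7.33×10^7 × 8.061×10^-7 / 0.0320 = 1847 N·m.
ω = 29.9 rad/s, so P_max = T_max·ω = 5.521×10^4 W.

55.2 kW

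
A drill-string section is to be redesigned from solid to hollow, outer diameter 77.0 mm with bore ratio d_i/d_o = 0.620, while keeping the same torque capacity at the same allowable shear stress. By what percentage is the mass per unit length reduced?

31.5 %

Equal τ_max and T ⇒ the solid shaft needs d_s³ = d_o³(1−k⁴), so d_s = 77.0·(1−0.620⁴)^(1/3) = 73.00 mm.
Area ratio A_h/A_s = d_o²(1−k²)/d_s² = (1−k²)/(1−k⁴)^(2/3) = 0.6848.
Mass saving = 1 − 0.6848 = 31.5 %.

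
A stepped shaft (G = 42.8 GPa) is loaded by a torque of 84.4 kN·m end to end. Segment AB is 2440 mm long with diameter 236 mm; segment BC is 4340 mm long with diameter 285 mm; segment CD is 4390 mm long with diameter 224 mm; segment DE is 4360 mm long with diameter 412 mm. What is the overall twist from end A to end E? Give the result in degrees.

3.84°

J_AB = π(0.236)⁴/32 = 3.05×10^-4 m⁴; J_BC = π(0.285)⁴/32 = 6.48×10^-4 m⁴; J_CD = π(0.224)⁴/32 = 2.47×10^-4 m⁴; J_DE = π(0.412)⁴/32 = 2.83×10^-3 m⁴.
θ = (T/G)·Σ L_i/J_i = (84400/42.8×10⁹)·(2.44/3.05×10^-4 + 4.34/6.48×10^-4 + 4.39/2.47×10^-4 + 4.36/2.83×10^-3) = 0.06708 rad.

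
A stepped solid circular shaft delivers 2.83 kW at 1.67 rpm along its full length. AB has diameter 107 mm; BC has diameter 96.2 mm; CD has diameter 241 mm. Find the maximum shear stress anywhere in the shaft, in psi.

ω = 2π·1.67/60 = 0.1749 rad/s, so T = P/ω = 2.83×10³ / 0.1749 = 16180 N·m.
Under the same torque, τ_max = 16T/(πd³) is largest where d is smallest — segment BC (d = 96.2 mm).
τ_max = 16·16180/(π·(0.0962)³) = 9.257×10^7 Pa.

13400 psi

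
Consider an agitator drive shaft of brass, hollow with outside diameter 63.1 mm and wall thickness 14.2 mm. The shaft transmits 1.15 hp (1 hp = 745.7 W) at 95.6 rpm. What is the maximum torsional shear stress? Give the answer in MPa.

1.91 MPa

ω = 2π·95.6/60 = 10.01 rad/s, so T = P/ω = 1.15×745.7 / 10.01 = 85.66 N·m.
J = π(d_o⁴ − d_i⁴)/32 = π(0.0631⁴ − 0.0347⁴)/32 = 1.414×10^-6 m⁴.
τ_max = T·r/J = 85.66 × 0.0316 / 1.414×10^-6 = 1.911×10^6 Pa.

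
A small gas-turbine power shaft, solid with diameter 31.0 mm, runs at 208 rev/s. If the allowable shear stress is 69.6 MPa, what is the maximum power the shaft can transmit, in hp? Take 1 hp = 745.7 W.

J = πd⁴/32 = π(0.0310)⁴/32 = 9.067×10^-8 m⁴.
T_max = τ_allow·J/r = 6.96×10^7 × 9.067×10^-8 / 0.0155 = 407.1 N·m.
ω = 2π·208 = 1307 rad/s, so P_max = T_max·ω = 5.321×10^5 W.

714 hp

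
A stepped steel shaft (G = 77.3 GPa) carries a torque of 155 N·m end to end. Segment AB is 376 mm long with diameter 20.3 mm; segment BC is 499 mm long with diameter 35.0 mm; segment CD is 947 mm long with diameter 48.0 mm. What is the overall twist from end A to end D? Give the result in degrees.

3.19°

J_AB = π(0.0203)⁴/32 = 1.67×10^-8 m⁴; J_BC = π(0.0350)⁴/32 = 1.47×10^-7 m⁴; J_CD = π(0.0480)⁴/32 = 5.21×10^-7 m⁴.
θ = (T/G)·Σ L_i/J_i = (155.0/77.3×10⁹)·(0.376/1.67×10^-8 + 0.499/1.47×10^-7 + 0.947/5.21×10^-7) = 0.05566 rad.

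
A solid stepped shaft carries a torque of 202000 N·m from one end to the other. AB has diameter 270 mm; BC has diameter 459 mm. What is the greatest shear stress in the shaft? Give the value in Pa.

5.23e7 Pa

Under the same torque, τ_max = 16T/(πd³) is largest where d is smallest — segment AB (d = 270 mm).
τ_max = 16·202000/(π·(0.270)³) = 5.227×10^7 Pa.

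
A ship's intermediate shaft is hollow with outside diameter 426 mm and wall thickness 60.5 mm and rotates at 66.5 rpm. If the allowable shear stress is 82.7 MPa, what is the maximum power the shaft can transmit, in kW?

6440 kW

J = π(d_o⁴ − d_i⁴)/32 = π(0.426⁴ − 0.305⁴)/32 = 2.384×10^-3 m⁴.
T_max = τ_allow·J/r = 8.27×10^7 × 2.384×10^-3 / 0.213 = 925500 N·m.
ω = 2π·66.5/60 = 6.964 rad/s, so P_max = T_max·ω = 6.445×10^6 W.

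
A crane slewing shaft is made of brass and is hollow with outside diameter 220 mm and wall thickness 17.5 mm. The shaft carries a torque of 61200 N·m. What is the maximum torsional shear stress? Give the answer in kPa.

58500 kPa

J = π(d_o⁴ − d_i⁴)/32 = π(0.220⁴ − 0.185⁴)/32 = 1.150×10^-4 m⁴.
τ_max = T·r/J = 61200 × 0.110 / 1.150×10^-4 = 5.855×10^7 Pa.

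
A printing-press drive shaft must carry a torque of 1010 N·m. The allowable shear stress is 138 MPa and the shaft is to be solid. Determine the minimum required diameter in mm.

33.4 mm

For a solid shaft τ_max = 16T/(πd³), so d = (16T/(π τ_allow))^(1/3) = (16·1010/(π·1.38×10^8))^(1/3) = 0.03340 m.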